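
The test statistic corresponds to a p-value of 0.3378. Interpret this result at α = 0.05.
Since p = 0.3378 > α = 0.05, fail to reject H₀.
There is insufficient evidence to reject the null hypothesis; the result is not statistically significant at the 0.05 level.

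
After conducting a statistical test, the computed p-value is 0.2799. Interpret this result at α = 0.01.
Since p = 0.2799 > α = 0.01, fail to reject H₀.
There is insufficient evidence to reject the null hypothesis; the result is not statistically significant at the 0.01 level.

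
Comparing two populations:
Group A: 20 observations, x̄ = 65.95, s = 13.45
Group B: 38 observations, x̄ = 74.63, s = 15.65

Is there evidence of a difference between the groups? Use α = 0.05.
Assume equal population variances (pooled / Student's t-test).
Student's two-sample t-test (equal variances):
H₀: μ₁ = μ₂
H₁: μ₁ ≠ μ₂
df = n₁ + n₂ - 2 = 56
Pooled variance s_p² = [(n₁-1)s₁² + (n₂-1)s₂²] / (n₁ + n₂ - 2) = [(19)(13.45²) + (37)(15.65²)] / 56 = 223.2014
SE = √(s_p²(1/n₁ + 1/n₂)) = √(223.2014 × (1/20 + 1/38)) = 4.1272
t = (x̄₁ - x̄₂) / SE = (65.95 - 74.63) / 4.1272 = -8.68 / 4.1272 = -2.103
p-value = 0.0400

Since p-value < α = 0.05, we reject H₀.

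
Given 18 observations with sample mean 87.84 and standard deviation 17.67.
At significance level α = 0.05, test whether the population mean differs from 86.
One-sample t-test:
H₀: μ = 86
H₁: μ ≠ 86
df = n - 1 = 17
t = (x̄ - μ₀) / (s/√n) = (87.84 - 86) / (17.67/√18) = 0.442
p-value = 0.6642

Since p-value > α = 0.05, we fail to reject H₀.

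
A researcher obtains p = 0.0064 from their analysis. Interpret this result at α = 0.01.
Since p = 0.0064 < α = 0.01, reject H₀.
There is sufficient evidence to reject the null hypothesis; the result is statistically significant at the 0.01 level.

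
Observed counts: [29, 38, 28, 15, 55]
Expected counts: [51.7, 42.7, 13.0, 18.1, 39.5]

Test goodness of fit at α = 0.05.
Chi-square goodness of fit test:
H₀: observed counts match expected distribution
H₁: observed counts differ from expected distribution
df = k - 1 = 4
χ² = Σ(O - E)²/E
   = (29 - 51.7)²/51.7 + (38 - 42.7)²/42.7 + (28 - 13.0)²/13.0 + (15 - 18.1)²/18.1 + (55 - 39.5)²/39.5
   = 9.967 + 0.517 + 17.308 + 0.531 + 6.082
   = 34.41
p-value < 0.0001

Since p-value < α = 0.05, we reject H₀.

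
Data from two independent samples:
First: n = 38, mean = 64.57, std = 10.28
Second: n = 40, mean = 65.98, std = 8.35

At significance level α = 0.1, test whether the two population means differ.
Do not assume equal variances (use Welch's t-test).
Welch's two-sample t-test:
H₀: μ₁ = μ₂
H₁: μ₁ ≠ μ₂
s₁²/n₁ = 10.28²/38 = 2.7810,  s₂²/n₂ = 8.35²/40 = 1.7431
SE = √(s₁²/n₁ + s₂²/n₂) = √(2.7810 + 1.7431) = 2.1270
df (Welch-Satterthwaite) = (s₁²/n₁ + s₂²/n₂)² / [(s₁²/n₁)²/(n₁-1) + (s₂²/n₂)²/(n₂-1)] ≈ 71.33
t = (x̄₁ - x̄₂) / SE = (64.57 - 65.98) / 2.1270 = -1.41 / 2.1270 = -0.663
p-value = 0.5095

Since p-value > α = 0.1, we fail to reject H₀.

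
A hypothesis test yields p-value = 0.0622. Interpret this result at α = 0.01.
Since p = 0.0622 > α = 0.01, fail to reject H₀.
There is insufficient evidence to reject the null hypothesis; the result is not statistically significant at the 0.01 level.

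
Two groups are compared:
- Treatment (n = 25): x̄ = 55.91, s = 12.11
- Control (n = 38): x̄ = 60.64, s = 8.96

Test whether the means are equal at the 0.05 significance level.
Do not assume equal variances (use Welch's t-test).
Welch's two-sample t-test:
H₀: μ₁ = μ₂
H₁: μ₁ ≠ μ₂
s₁²/n₁ = 12.11²/25 = 5.8661,  s₂²/n₂ = 8.96²/38 = 2.1127
SE = √(s₁²/n₁ + s₂²/n₂) = √(5.8661 + 2.1127) = 2.8247
df (Welch-Satterthwaite) = (s₁²/n₁ + s₂²/n₂)² / [(s₁²/n₁)²/(n₁-1) + (s₂²/n₂)²/(n₂-1)] ≈ 40.95
t = (x̄₁ - x̄₂) / SE = (55.91 - 60.64) / 2.8247 = -4.73 / 2.8247 = -1.675
p-value = 0.1016

Since p-value > α = 0.05, we fail to reject H₀.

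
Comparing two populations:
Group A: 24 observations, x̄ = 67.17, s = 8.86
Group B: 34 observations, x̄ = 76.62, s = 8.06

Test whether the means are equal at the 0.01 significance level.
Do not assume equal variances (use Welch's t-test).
Welch's two-sample t-test:
H₀: μ₁ = μ₂
H₁: μ₁ ≠ μ₂
s₁²/n₁ = 8.86²/24 = 3.2708,  s₂²/n₂ = 8.06²/34 = 1.9107
SE = √(s₁²/n₁ + s₂²/n₂) = √(3.2708 + 1.9107) = 2.2763
df (Welch-Satterthwaite) = (s₁²/n₁ + s₂²/n₂)² / [(s₁²/n₁)²/(n₁-1) + (s₂²/n₂)²/(n₂-1)] ≈ 46.63
t = (x̄₁ - x̄₂) / SE = (67.17 - 76.62) / 2.2763 = -9.45 / 2.2763 = -4.151
p-value = 0.0001

Since p-value < α = 0.01, we reject H₀.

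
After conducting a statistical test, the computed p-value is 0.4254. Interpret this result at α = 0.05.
Since p = 0.4254 > α = 0.05, fail to reject H₀.
There is insufficient evidence to reject the null hypothesis; the result is not statistically significant at the 0.05 level.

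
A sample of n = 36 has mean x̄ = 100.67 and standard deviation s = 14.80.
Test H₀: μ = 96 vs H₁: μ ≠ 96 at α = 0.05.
One-sample t-test:
H₀: μ = 96
H₁: μ ≠ 96
df = n - 1 = 35
t = (x̄ - μ₀) / (s/√n) = (100.67 - 96) / (14.80/√36) = 1.893
p-value = 0.0666

Since p-value > α = 0.05, we fail to reject H₀.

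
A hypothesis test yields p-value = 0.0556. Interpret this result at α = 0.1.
Since p = 0.0556 < α = 0.1, reject H₀.
There is sufficient evidence to reject the null hypothesis; the result is statistically significant at the 0.1 level.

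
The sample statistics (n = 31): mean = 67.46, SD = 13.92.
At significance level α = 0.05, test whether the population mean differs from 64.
One-sample t-test:
H₀: μ = 64
H₁: μ ≠ 64
df = n - 1 = 30
t = (x̄ - μ₀) / (s/√n) = (67.46 - 64) / (13.92/√31) = 1.384
p-value = 0.1766

Since p-value > α = 0.05, we fail to reject H₀.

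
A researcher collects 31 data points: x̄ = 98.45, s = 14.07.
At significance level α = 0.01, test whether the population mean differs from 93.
One-sample t-test:
H₀: μ = 93
H₁: μ ≠ 93
df = n - 1 = 30
t = (x̄ - μ₀) / (s/√n) = (98.45 - 93) / (14.07/√31) = 2.157
p-value = 0.0392

Since p-value > α = 0.01, we fail to reject H₀.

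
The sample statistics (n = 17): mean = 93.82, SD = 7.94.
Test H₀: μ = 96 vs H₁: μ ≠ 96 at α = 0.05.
One-sample t-test:
H₀: μ = 96
H₁: μ ≠ 96
df = n - 1 = 16
t = (x̄ - μ₀) / (s/√n) = (93.82 - 96) / (7.94/√17) = -1.132
p-value = 0.2743

Since p-value > α = 0.05, we fail to reject H₀.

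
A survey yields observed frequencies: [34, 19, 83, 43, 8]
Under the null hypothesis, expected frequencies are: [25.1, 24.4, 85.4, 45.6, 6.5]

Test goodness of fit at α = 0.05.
Chi-square goodness of fit test:
H₀: observed counts match expected distribution
H₁: observed counts differ from expected distribution
df = k - 1 = 4
χ² = Σ(O - E)²/E
   = (34 - 25.1)²/25.1 + (19 - 24.4)²/24.4 + (83 - 85.4)²/85.4 + (43 - 45.6)²/45.6 + (8 - 6.5)²/6.5
   = 3.156 + 1.195 + 0.067 + 0.148 + 0.346
   = 4.91
p-value = 0.2964

Since p-value > α = 0.05, we fail to reject H₀.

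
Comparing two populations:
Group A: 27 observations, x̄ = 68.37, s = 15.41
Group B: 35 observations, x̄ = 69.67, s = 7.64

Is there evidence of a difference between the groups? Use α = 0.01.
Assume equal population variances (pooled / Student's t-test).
Student's two-sample t-test (equal variances):
H₀: μ₁ = μ₂
H₁: μ₁ ≠ μ₂
df = n₁ + n₂ - 2 = 60
Pooled variance s_p² = [(n₁-1)s₁² + (n₂-1)s₂²] / (n₁ + n₂ - 2) = [(26)(15.41²) + (34)(7.64²)] / 60 = 135.9789
SE = √(s_p²(1/n₁ + 1/n₂)) = √(135.9789 × (1/27 + 1/35)) = 2.9869
t = (x̄₁ - x̄₂) / SE = (68.37 - 69.67) / 2.9869 = -1.30 / 2.9869 = -0.435
p-value = 0.6650

Since p-value > α = 0.01, we fail to reject H₀.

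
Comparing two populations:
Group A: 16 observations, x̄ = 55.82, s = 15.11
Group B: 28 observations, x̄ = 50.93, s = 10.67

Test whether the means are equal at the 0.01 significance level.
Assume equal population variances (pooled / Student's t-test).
Student's two-sample t-test (equal variances):
H₀: μ₁ = μ₂
H₁: μ₁ ≠ μ₂
df = n₁ + n₂ - 2 = 42
Pooled variance s_p² = [(n₁-1)s₁² + (n₂-1)s₂²] / (n₁ + n₂ - 2) = [(15)(15.11²) + (27)(10.67²)] / 42 = 154.7286
SE = √(s_p²(1/n₁ + 1/n₂)) = √(154.7286 × (1/16 + 1/28)) = 3.8983
t = (x̄₁ - x̄₂) / SE = (55.82 - 50.93) / 3.8983 = 4.89 / 3.8983 = 1.254
p-value = 0.2166

Since p-value > α = 0.01, we fail to reject H₀.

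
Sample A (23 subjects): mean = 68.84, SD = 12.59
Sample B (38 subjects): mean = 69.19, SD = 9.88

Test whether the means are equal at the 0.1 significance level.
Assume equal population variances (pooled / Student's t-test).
Student's two-sample t-test (equal variances):
H₀: μ₁ = μ₂
H₁: μ₁ ≠ μ₂
df = n₁ + n₂ - 2 = 59
Pooled variance s_p² = [(n₁-1)s₁² + (n₂-1)s₂²] / (n₁ + n₂ - 2) = [(22)(12.59²) + (37)(9.88²)] / 59 = 120.3205
SE = √(s_p²(1/n₁ + 1/n₂)) = √(120.3205 × (1/23 + 1/38)) = 2.8979
t = (x̄₁ - x̄₂) / SE = (68.84 - 69.19) / 2.8979 = -0.35 / 2.8979 = -0.121
p-value = 0.9043

Since p-value > α = 0.1, we fail to reject H₀.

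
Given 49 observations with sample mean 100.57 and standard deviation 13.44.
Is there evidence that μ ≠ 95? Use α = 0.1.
One-sample t-test:
H₀: μ = 95
H₁: μ ≠ 95
df = n - 1 = 48
t = (x̄ - μ₀) / (s/√n) = (100.57 - 95) / (13.44/√49) = 2.901
p-value = 0.0056

Since p-value < α = 0.1, we reject H₀.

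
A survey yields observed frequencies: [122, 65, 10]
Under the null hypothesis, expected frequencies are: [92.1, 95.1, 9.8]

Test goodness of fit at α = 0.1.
Chi-square goodness of fit test:
H₀: observed counts match expected distribution
H₁: observed counts differ from expected distribution
df = k - 1 = 2
χ² = Σ(O - E)²/E
   = (122 - 92.1)²/92.1 + (65 - 95.1)²/95.1 + (10 - 9.8)²/9.8
   = 9.707 + 9.527 + 0.004
   = 19.24
p-value = 0.0001

Since p-value < α = 0.1, we reject H₀.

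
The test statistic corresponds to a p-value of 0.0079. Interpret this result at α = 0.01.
Since p = 0.0079 < α = 0.01, reject H₀.
There is sufficient evidence to reject the null hypothesis; the result is statistically significant at the 0.01 level.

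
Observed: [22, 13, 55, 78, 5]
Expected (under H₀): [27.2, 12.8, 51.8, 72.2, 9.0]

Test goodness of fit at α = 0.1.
Chi-square goodness of fit test:
H₀: observed counts match expected distribution
H₁: observed counts differ from expected distribution
df = k - 1 = 4
χ² = Σ(O - E)²/E
   = (22 - 27.2)²/27.2 + (13 - 12.8)²/12.8 + (55 - 51.8)²/51.8 + (78 - 72.2)²/72.2 + (5 - 9.0)²/9.0
   = 0.994 + 0.003 + 0.198 + 0.466 + 1.778
   = 3.44
p-value = 0.4873

Since p-value > α = 0.1, we fail to reject H₀.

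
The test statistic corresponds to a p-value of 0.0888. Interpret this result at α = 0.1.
Since p = 0.0888 < α = 0.1, reject H₀.
There is sufficient evidence to reject the null hypothesis; the result is statistically significant at the 0.1 level.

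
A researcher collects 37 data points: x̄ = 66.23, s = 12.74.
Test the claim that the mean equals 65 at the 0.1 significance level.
One-sample t-test:
H₀: μ = 65
H₁: μ ≠ 65
df = n - 1 = 36
t = (x̄ - μ₀) / (s/√n) = (66.23 - 65) / (12.74/√37) = 0.587
p-value = 0.5607

Since p-value > α = 0.1, we fail to reject H₀.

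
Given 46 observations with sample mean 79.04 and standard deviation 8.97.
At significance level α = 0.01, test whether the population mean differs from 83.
One-sample t-test:
H₀: μ = 83
H₁: μ ≠ 83
df = n - 1 = 45
t = (x̄ - μ₀) / (s/√n) = (79.04 - 83) / (8.97/√46) = -2.994
p-value = 0.0045

Since p-value < α = 0.01, we reject H₀.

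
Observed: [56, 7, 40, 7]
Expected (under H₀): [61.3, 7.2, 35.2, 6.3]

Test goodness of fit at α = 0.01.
Chi-square goodness of fit test:
H₀: observed counts match expected distribution
H₁: observed counts differ from expected distribution
df = k - 1 = 3
χ² = Σ(O - E)²/E
   = (56 - 61.3)²/61.3 + (7 - 7.2)²/7.2 + (40 - 35.2)²/35.2 + (7 - 6.3)²/6.3
   = 0.458 + 0.006 + 0.655 + 0.078
   = 1.20
p-value = 0.7539

Since p-value > α = 0.01, we fail to reject H₀.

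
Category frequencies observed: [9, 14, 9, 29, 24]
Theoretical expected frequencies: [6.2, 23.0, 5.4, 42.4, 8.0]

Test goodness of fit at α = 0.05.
Chi-square goodness of fit test:
H₀: observed counts match expected distribution
H₁: observed counts differ from expected distribution
df = k - 1 = 4
χ² = Σ(O - E)²/E
   = (9 - 6.2)²/6.2 + (14 - 23.0)²/23.0 + (9 - 5.4)²/5.4 + (29 - 42.4)²/42.4 + (24 - 8.0)²/8.0
   = 1.265 + 3.522 + 2.400 + 4.235 + 32.000
   = 43.42
p-value < 0.0001

Since p-value < α = 0.05, we reject H₀.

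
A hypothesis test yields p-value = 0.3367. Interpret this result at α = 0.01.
Since p = 0.3367 > α = 0.01, fail to reject H₀.
There is insufficient evidence to reject the null hypothesis; the result is not statistically significant at the 0.01 level.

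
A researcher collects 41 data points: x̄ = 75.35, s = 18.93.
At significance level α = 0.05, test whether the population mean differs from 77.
One-sample t-test:
H₀: μ = 77
H₁: μ ≠ 77
df = n - 1 = 40
t = (x̄ - μ₀) / (s/√n) = (75.35 - 77) / (18.93/√41) = -0.558
p-value = 0.5799

Since p-value > α = 0.05, we fail to reject H₀.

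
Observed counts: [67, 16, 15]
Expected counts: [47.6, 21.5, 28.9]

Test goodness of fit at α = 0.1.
Chi-square goodness of fit test:
H₀: observed counts match expected distribution
H₁: observed counts differ from expected distribution
df = k - 1 = 2
χ² = Σ(O - E)²/E
   = (67 - 47.6)²/47.6 + (16 - 21.5)²/21.5 + (15 - 28.9)²/28.9
   = 7.907 + 1.407 + 6.685
   = 16.00
p-value = 0.0003

Since p-value < α = 0.1, we reject H₀.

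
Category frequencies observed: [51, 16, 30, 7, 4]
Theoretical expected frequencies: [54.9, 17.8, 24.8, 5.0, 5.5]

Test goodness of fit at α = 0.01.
Chi-square goodness of fit test:
H₀: observed counts match expected distribution
H₁: observed counts differ from expected distribution
df = k - 1 = 4
χ² = Σ(O - E)²/E
   = (51 - 54.9)²/54.9 + (16 - 17.8)²/17.8 + (30 - 24.8)²/24.8 + (7 - 5.0)²/5.0 + (4 - 5.5)²/5.5
   = 0.277 + 0.182 + 1.090 + 0.800 + 0.409
   = 2.76
p-value = 0.5990

Since p-value > α = 0.01, we fail to reject H₀.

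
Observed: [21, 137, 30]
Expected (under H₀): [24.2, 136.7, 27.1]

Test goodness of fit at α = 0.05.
Chi-square goodness of fit test:
H₀: observed counts match expected distribution
H₁: observed counts differ from expected distribution
df = k - 1 = 2
χ² = Σ(O - E)²/E
   = (21 - 24.2)²/24.2 + (137 - 136.7)²/136.7 + (30 - 27.1)²/27.1
   = 0.423 + 0.001 + 0.310
   = 0.73
p-value = 0.6928

Since p-value > α = 0.05, we fail to reject H₀.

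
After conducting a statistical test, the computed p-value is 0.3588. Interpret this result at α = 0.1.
Since p = 0.3588 > α = 0.1, fail to reject H₀.
There is insufficient evidence to reject the null hypothesis; the result is not statistically significant at the 0.1 level.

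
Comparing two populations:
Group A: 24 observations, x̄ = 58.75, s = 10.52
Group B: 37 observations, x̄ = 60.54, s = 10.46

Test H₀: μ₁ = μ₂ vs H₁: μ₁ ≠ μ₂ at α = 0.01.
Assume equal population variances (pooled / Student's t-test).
Student's two-sample t-test (equal variances):
H₀: μ₁ = μ₂
H₁: μ₁ ≠ μ₂
df = n₁ + n₂ - 2 = 59
Pooled variance s_p² = [(n₁-1)s₁² + (n₂-1)s₂²] / (n₁ + n₂ - 2) = [(23)(10.52²) + (36)(10.46²)] / 59 = 109.9023
SE = √(s_p²(1/n₁ + 1/n₂)) = √(109.9023 × (1/24 + 1/37)) = 2.7477
t = (x̄₁ - x̄₂) / SE = (58.75 - 60.54) / 2.7477 = -1.79 / 2.7477 = -0.651
p-value = 0.5173

Since p-value > α = 0.01, we fail to reject H₀.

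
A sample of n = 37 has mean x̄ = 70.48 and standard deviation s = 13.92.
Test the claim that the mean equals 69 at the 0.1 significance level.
One-sample t-test:
H₀: μ = 69
H₁: μ ≠ 69
df = n - 1 = 36
t = (x̄ - μ₀) / (s/√n) = (70.48 - 69) / (13.92/√37) = 0.647
p-value = 0.5219

Since p-value > α = 0.1, we fail to reject H₀.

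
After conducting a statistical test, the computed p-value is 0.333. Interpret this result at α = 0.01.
Since p = 0.333 > α = 0.01, fail to reject H₀.
There is insufficient evidence to reject the null hypothesis; the result is not statistically significant at the 0.01 level.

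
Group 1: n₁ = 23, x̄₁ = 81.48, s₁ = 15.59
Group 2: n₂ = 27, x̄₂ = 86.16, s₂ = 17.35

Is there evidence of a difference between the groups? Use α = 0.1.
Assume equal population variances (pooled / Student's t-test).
Student's two-sample t-test (equal variances):
H₀: μ₁ = μ₂
H₁: μ₁ ≠ μ₂
df = n₁ + n₂ - 2 = 48
Pooled variance s_p² = [(n₁-1)s₁² + (n₂-1)s₂²] / (n₁ + n₂ - 2) = [(22)(15.59²) + (26)(17.35²)] / 48 = 274.4509
SE = √(s_p²(1/n₁ + 1/n₂)) = √(274.4509 × (1/23 + 1/27)) = 4.7008
t = (x̄₁ - x̄₂) / SE = (81.48 - 86.16) / 4.7008 = -4.68 / 4.7008 = -0.996
p-value = 0.3244

Since p-value > α = 0.1, we fail to reject H₀.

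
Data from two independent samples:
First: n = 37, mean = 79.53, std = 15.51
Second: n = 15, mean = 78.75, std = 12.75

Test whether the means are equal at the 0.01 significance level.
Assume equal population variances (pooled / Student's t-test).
Student's two-sample t-test (equal variances):
H₀: μ₁ = μ₂
H₁: μ₁ ≠ μ₂
df = n₁ + n₂ - 2 = 50
Pooled variance s_p² = [(n₁-1)s₁² + (n₂-1)s₂²] / (n₁ + n₂ - 2) = [(36)(15.51²) + (14)(12.75²)] / 50 = 218.7208
SE = √(s_p²(1/n₁ + 1/n₂)) = √(218.7208 × (1/37 + 1/15)) = 4.5269
t = (x̄₁ - x̄₂) / SE = (79.53 - 78.75) / 4.5269 = 0.78 / 4.5269 = 0.172
p-value = 0.8639

Since p-value > α = 0.01, we fail to reject H₀.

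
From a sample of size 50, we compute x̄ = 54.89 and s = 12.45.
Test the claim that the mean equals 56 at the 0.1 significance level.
One-sample t-test:
H₀: μ = 56
H₁: μ ≠ 56
df = n - 1 = 49
t = (x̄ - μ₀) / (s/√n) = (54.89 - 56) / (12.45/√50) = -0.630
p-value = 0.5313

Since p-value > α = 0.1, we fail to reject H₀.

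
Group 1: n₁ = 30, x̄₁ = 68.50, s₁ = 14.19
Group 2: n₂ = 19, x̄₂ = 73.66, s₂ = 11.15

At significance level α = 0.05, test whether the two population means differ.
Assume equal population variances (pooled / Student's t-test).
Student's two-sample t-test (equal variances):
H₀: μ₁ = μ₂
H₁: μ₁ ≠ μ₂
df = n₁ + n₂ - 2 = 47
Pooled variance s_p² = [(n₁-1)s₁² + (n₂-1)s₂²] / (n₁ + n₂ - 2) = [(29)(14.19²) + (18)(11.15²)] / 47 = 171.8539
SE = √(s_p²(1/n₁ + 1/n₂)) = √(171.8539 × (1/30 + 1/19)) = 3.8436
t = (x̄₁ - x̄₂) / SE = (68.50 - 73.66) / 3.8436 = -5.16 / 3.8436 = -1.342
p-value = 0.1859

Since p-value > α = 0.05, we fail to reject H₀.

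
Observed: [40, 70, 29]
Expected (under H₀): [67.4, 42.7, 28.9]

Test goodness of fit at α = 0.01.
Chi-square goodness of fit test:
H₀: observed counts match expected distribution
H₁: observed counts differ from expected distribution
df = k - 1 = 2
χ² = Σ(O - E)²/E
   = (40 - 67.4)²/67.4 + (70 - 42.7)²/42.7 + (29 - 28.9)²/28.9
   = 11.139 + 17.454 + 0.000
   = 28.59
p-value < 0.0001

Since p-value < α = 0.01, we reject H₀.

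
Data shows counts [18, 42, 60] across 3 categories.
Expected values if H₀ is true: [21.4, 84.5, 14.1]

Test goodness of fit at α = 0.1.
Chi-square goodness of fit test:
H₀: observed counts match expected distribution
H₁: observed counts differ from expected distribution
df = k - 1 = 2
χ² = Σ(O - E)²/E
   = (18 - 21.4)²/21.4 + (42 - 84.5)²/84.5 + (60 - 14.1)²/14.1
   = 0.540 + 21.376 + 149.419
   = 171.34
p-value < 0.0001

Since p-value < α = 0.1, we reject H₀.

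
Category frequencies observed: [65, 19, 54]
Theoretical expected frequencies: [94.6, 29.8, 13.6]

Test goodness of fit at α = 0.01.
Chi-square goodness of fit test:
H₀: observed counts match expected distribution
H₁: observed counts differ from expected distribution
df = k - 1 = 2
χ² = Σ(O - E)²/E
   = (65 - 94.6)²/94.6 + (19 - 29.8)²/29.8 + (54 - 13.6)²/13.6
   = 9.262 + 3.914 + 120.012
   = 133.19
p-value < 0.0001

Since p-value < α = 0.01, we reject H₀.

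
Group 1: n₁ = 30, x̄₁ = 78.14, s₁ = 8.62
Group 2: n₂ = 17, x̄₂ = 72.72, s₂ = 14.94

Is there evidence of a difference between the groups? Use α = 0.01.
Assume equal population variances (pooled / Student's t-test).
Student's two-sample t-test (equal variances):
H₀: μ₁ = μ₂
H₁: μ₁ ≠ μ₂
df = n₁ + n₂ - 2 = 45
Pooled variance s_p² = [(n₁-1)s₁² + (n₂-1)s₂²] / (n₁ + n₂ - 2) = [(29)(8.62²) + (16)(14.94²)] / 45 = 127.2463
SE = √(s_p²(1/n₁ + 1/n₂)) = √(127.2463 × (1/30 + 1/17)) = 3.4244
t = (x̄₁ - x̄₂) / SE = (78.14 - 72.72) / 3.4244 = 5.42 / 3.4244 = 1.583
p-value = 0.1205

Since p-value > α = 0.01, we fail to reject H₀.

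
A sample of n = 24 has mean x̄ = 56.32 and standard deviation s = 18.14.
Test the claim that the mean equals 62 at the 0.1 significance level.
One-sample t-test:
H₀: μ = 62
H₁: μ ≠ 62
df = n - 1 = 23
t = (x̄ - μ₀) / (s/√n) = (56.32 - 62) / (18.14/√24) = -1.534
p-value = 0.1387

Since p-value > α = 0.1, we fail to reject H₀.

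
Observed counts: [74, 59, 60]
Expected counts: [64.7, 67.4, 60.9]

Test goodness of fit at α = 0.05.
Chi-square goodness of fit test:
H₀: observed counts match expected distribution
H₁: observed counts differ from expected distribution
df = k - 1 = 2
χ² = Σ(O - E)²/E
   = (74 - 64.7)²/64.7 + (59 - 67.4)²/67.4 + (60 - 60.9)²/60.9
   = 1.337 + 1.047 + 0.013
   = 2.40
p-value = 0.3017

Since p-value > α = 0.05, we fail to reject H₀.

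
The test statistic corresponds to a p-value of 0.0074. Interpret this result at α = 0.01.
Since p = 0.0074 < α = 0.01, reject H₀.
There is sufficient evidence to reject the null hypothesis; the result is statistically significant at the 0.01 level.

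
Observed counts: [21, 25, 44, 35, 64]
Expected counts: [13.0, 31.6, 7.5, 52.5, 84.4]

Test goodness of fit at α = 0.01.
Chi-square goodness of fit test:
H₀: observed counts match expected distribution
H₁: observed counts differ from expected distribution
df = k - 1 = 4
χ² = Σ(O - E)²/E
   = (21 - 13.0)²/13.0 + (25 - 31.6)²/31.6 + (44 - 7.5)²/7.5 + (35 - 52.5)²/52.5 + (64 - 84.4)²/84.4
   = 4.923 + 1.378 + 177.633 + 5.833 + 4.931
   = 194.70
p-value < 0.0001

Since p-value < α = 0.01, we reject H₀.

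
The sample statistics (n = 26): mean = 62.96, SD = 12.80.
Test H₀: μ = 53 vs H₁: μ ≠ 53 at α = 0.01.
One-sample t-test:
H₀: μ = 53
H₁: μ ≠ 53
df = n - 1 = 25
t = (x̄ - μ₀) / (s/√n) = (62.96 - 53) / (12.80/√26) = 3.968
p-value = 0.0005

Since p-value < α = 0.01, we reject H₀.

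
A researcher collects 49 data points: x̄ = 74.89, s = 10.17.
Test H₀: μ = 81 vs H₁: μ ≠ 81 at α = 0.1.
One-sample t-test:
H₀: μ = 81
H₁: μ ≠ 81
df = n - 1 = 48
t = (x̄ - μ₀) / (s/√n) = (74.89 - 81) / (10.17/√49) = -4.206
p-value = 0.0001

Since p-value < α = 0.1, we reject H₀.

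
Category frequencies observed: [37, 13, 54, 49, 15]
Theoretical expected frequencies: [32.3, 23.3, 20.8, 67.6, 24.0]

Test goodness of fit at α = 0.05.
Chi-square goodness of fit test:
H₀: observed counts match expected distribution
H₁: observed counts differ from expected distribution
df = k - 1 = 4
χ² = Σ(O - E)²/E
   = (37 - 32.3)²/32.3 + (13 - 23.3)²/23.3 + (54 - 20.8)²/20.8 + (49 - 67.6)²/67.6 + (15 - 24.0)²/24.0
   = 0.684 + 4.553 + 52.992 + 5.118 + 3.375
   = 66.72
p-value < 0.0001

Since p-value < α = 0.05, we reject H₀.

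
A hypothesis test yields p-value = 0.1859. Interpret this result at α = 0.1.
Since p = 0.1859 > α = 0.1, fail to reject H₀.
There is insufficient evidence to reject the null hypothesis; the result is not statistically significant at the 0.1 level.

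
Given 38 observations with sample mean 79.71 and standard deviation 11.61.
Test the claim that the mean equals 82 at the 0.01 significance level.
One-sample t-test:
H₀: μ = 82
H₁: μ ≠ 82
df = n - 1 = 37
t = (x̄ - μ₀) / (s/√n) = (79.71 - 82) / (11.61/√38) = -1.216
p-value = 0.2317

Since p-value > α = 0.01, we fail to reject H₀.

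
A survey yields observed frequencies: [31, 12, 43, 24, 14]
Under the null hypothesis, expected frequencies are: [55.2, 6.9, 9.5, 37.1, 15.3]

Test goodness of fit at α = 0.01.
Chi-square goodness of fit test:
H₀: observed counts match expected distribution
H₁: observed counts differ from expected distribution
df = k - 1 = 4
χ² = Σ(O - E)²/E
   = (31 - 55.2)²/55.2 + (12 - 6.9)²/6.9 + (43 - 9.5)²/9.5 + (24 - 37.1)²/37.1 + (14 - 15.3)²/15.3
   = 10.609 + 3.770 + 118.132 + 4.626 + 0.110
   = 137.25
p-value < 0.0001

Since p-value < α = 0.01, we reject H₀.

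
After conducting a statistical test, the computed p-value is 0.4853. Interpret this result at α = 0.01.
Since p = 0.4853 > α = 0.01, fail to reject H₀.
There is insufficient evidence to reject the null hypothesis; the result is not statistically significant at the 0.01 level.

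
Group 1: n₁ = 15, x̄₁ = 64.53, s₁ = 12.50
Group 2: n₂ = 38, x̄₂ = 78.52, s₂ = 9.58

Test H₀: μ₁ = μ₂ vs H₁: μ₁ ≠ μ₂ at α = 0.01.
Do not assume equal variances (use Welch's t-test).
Welch's two-sample t-test:
H₀: μ₁ = μ₂
H₁: μ₁ ≠ μ₂
s₁²/n₁ = 12.50²/15 = 10.4167,  s₂²/n₂ = 9.58²/38 = 2.4152
SE = √(s₁²/n₁ + s₂²/n₂) = √(10.4167 + 2.4152) = 3.5822
df (Welch-Satterthwaite) = (s₁²/n₁ + s₂²/n₂)² / [(s₁²/n₁)²/(n₁-1) + (s₂²/n₂)²/(n₂-1)] ≈ 20.82
t = (x̄₁ - x̄₂) / SE = (64.53 - 78.52) / 3.5822 = -13.99 / 3.5822 = -3.905
p-value = 0.0008

Since p-value < α = 0.01, we reject H₀.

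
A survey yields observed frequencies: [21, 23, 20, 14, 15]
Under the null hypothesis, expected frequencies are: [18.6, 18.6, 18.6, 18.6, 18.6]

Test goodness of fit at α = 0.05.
Chi-square goodness of fit test:
H₀: observed counts match expected distribution
H₁: observed counts differ from expected distribution
df = k - 1 = 4
χ² = Σ(O - E)²/E
   = (21 - 18.6)²/18.6 + (23 - 18.6)²/18.6 + (20 - 18.6)²/18.6 + (14 - 18.6)²/18.6 + (15 - 18.6)²/18.6
   = 0.310 + 1.041 + 0.105 + 1.138 + 0.697
   = 3.29
p-value = 0.5105

Since p-value > α = 0.05, we fail to reject H₀.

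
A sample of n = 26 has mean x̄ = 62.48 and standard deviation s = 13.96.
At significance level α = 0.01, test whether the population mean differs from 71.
One-sample t-test:
H₀: μ = 71
H₁: μ ≠ 71
df = n - 1 = 25
t = (x̄ - μ₀) / (s/√n) = (62.48 - 71) / (13.96/√26) = -3.112
p-value = 0.0046

Since p-value < α = 0.01, we reject H₀.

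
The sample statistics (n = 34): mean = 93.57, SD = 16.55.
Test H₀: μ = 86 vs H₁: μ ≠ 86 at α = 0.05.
One-sample t-test:
H₀: μ = 86
H₁: μ ≠ 86
df = n - 1 = 33
t = (x̄ - μ₀) / (s/√n) = (93.57 - 86) / (16.55/√34) = 2.667
p-value = 0.0118

Since p-value < α = 0.05, we reject H₀.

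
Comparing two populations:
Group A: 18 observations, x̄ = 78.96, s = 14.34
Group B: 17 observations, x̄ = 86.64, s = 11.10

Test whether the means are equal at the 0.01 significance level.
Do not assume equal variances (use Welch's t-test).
Welch's two-sample t-test:
H₀: μ₁ = μ₂
H₁: μ₁ ≠ μ₂
s₁²/n₁ = 14.34²/18 = 11.4242,  s₂²/n₂ = 11.10²/17 = 7.2476
SE = √(s₁²/n₁ + s₂²/n₂) = √(11.4242 + 7.2476) = 4.3211
df (Welch-Satterthwaite) = (s₁²/n₁ + s₂²/n₂)² / [(s₁²/n₁)²/(n₁-1) + (s₂²/n₂)²/(n₂-1)] ≈ 31.81
t = (x̄₁ - x̄₂) / SE = (78.96 - 86.64) / 4.3211 = -7.68 / 4.3211 = -1.777
p-value = 0.0851

Since p-value > α = 0.01, we fail to reject H₀.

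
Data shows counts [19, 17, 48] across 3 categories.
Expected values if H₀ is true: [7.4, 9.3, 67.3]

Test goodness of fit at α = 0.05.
Chi-square goodness of fit test:
H₀: observed counts match expected distribution
H₁: observed counts differ from expected distribution
df = k - 1 = 2
χ² = Σ(O - E)²/E
   = (19 - 7.4)²/7.4 + (17 - 9.3)²/9.3 + (48 - 67.3)²/67.3
   = 18.184 + 6.375 + 5.535
   = 30.09
p-value < 0.0001

Since p-value < α = 0.05, we reject H₀.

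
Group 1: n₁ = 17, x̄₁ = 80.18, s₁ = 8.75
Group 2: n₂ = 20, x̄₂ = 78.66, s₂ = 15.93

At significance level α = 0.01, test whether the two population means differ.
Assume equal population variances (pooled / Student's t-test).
Student's two-sample t-test (equal variances):
H₀: μ₁ = μ₂
H₁: μ₁ ≠ μ₂
df = n₁ + n₂ - 2 = 35
Pooled variance s_p² = [(n₁-1)s₁² + (n₂-1)s₂²] / (n₁ + n₂ - 2) = [(16)(8.75²) + (19)(15.93²)] / 35 = 172.7581
SE = √(s_p²(1/n₁ + 1/n₂)) = √(172.7581 × (1/17 + 1/20)) = 4.3359
t = (x̄₁ - x̄₂) / SE = (80.18 - 78.66) / 4.3359 = 1.52 / 4.3359 = 0.351
p-value = 0.7280

Since p-value > α = 0.01, we fail to reject H₀.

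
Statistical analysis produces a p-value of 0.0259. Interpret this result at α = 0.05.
Since p = 0.0259 < α = 0.05, reject H₀.
There is sufficient evidence to reject the null hypothesis; the result is statistically significant at the 0.05 level.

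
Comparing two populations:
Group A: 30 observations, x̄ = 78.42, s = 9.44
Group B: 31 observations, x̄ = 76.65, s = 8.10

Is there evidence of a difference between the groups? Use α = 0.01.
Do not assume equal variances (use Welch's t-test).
Welch's two-sample t-test:
H₀: μ₁ = μ₂
H₁: μ₁ ≠ μ₂
s₁²/n₁ = 9.44²/30 = 2.9705,  s₂²/n₂ = 8.10²/31 = 2.1165
SE = √(s₁²/n₁ + s₂²/n₂) = √(2.9705 + 2.1165) = 2.2554
df (Welch-Satterthwaite) = (s₁²/n₁ + s₂²/n₂)² / [(s₁²/n₁)²/(n₁-1) + (s₂²/n₂)²/(n₂-1)] ≈ 57.05
t = (x̄₁ - x̄₂) / SE = (78.42 - 76.65) / 2.2554 = 1.77 / 2.2554 = 0.785
p-value = 0.4358

Since p-value > α = 0.01, we fail to reject H₀.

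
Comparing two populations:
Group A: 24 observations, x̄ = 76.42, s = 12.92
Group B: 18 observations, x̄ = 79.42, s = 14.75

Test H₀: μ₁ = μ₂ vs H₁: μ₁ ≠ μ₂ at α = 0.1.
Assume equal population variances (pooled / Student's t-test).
Student's two-sample t-test (equal variances):
H₀: μ₁ = μ₂
H₁: μ₁ ≠ μ₂
df = n₁ + n₂ - 2 = 40
Pooled variance s_p² = [(n₁-1)s₁² + (n₂-1)s₂²] / (n₁ + n₂ - 2) = [(23)(12.92²) + (17)(14.75²)] / 40 = 188.4467
SE = √(s_p²(1/n₁ + 1/n₂)) = √(188.4467 × (1/24 + 1/18)) = 4.2803
t = (x̄₁ - x̄₂) / SE = (76.42 - 79.42) / 4.2803 = -3.00 / 4.2803 = -0.701
p-value = 0.4874

Since p-value > α = 0.1, we fail to reject H₀.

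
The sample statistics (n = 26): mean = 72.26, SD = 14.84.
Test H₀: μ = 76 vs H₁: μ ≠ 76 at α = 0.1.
One-sample t-test:
H₀: μ = 76
H₁: μ ≠ 76
df = n - 1 = 25
t = (x̄ - μ₀) / (s/√n) = (72.26 - 76) / (14.84/√26) = -1.285
p-value = 0.2105

Since p-value > α = 0.1, we fail to reject H₀.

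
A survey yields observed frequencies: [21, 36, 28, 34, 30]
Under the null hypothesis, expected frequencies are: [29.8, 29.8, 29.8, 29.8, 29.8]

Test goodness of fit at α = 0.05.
Chi-square goodness of fit test:
H₀: observed counts match expected distribution
H₁: observed counts differ from expected distribution
df = k - 1 = 4
χ² = Σ(O - E)²/E
   = (21 - 29.8)²/29.8 + (36 - 29.8)²/29.8 + (28 - 29.8)²/29.8 + (34 - 29.8)²/29.8 + (30 - 29.8)²/29.8
   = 2.599 + 1.290 + 0.109 + 0.592 + 0.001
   = 4.59
p-value = 0.3319

Since p-value > α = 0.05, we fail to reject H₀.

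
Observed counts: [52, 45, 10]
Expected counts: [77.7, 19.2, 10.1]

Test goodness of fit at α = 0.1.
Chi-square goodness of fit test:
H₀: observed counts match expected distribution
H₁: observed counts differ from expected distribution
df = k - 1 = 2
χ² = Σ(O - E)²/E
   = (52 - 77.7)²/77.7 + (45 - 19.2)²/19.2 + (10 - 10.1)²/10.1
   = 8.501 + 34.669 + 0.001
   = 43.17
p-value < 0.0001

Since p-value < α = 0.1, we reject H₀.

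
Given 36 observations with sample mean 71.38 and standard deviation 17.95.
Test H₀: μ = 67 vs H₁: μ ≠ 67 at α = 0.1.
One-sample t-test:
H₀: μ = 67
H₁: μ ≠ 67
df = n - 1 = 35
t = (x̄ - μ₀) / (s/√n) = (71.38 - 67) / (17.95/√36) = 1.464
p-value = 0.1521

Since p-value > α = 0.1, we fail to reject H₀.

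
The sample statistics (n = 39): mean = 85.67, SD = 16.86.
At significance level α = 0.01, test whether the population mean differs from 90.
One-sample t-test:
H₀: μ = 90
H₁: μ ≠ 90
df = n - 1 = 38
t = (x̄ - μ₀) / (s/√n) = (85.67 - 90) / (16.86/√39) = -1.604
p-value = 0.1170

Since p-value > α = 0.01, we fail to reject H₀.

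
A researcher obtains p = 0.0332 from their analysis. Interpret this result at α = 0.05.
Since p = 0.0332 < α = 0.05, reject H₀.
There is sufficient evidence to reject the null hypothesis; the result is statistically significant at the 0.05 level.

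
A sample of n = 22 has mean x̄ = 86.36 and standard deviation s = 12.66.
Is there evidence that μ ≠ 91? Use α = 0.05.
One-sample t-test:
H₀: μ = 91
H₁: μ ≠ 91
df = n - 1 = 21
t = (x̄ - μ₀) / (s/√n) = (86.36 - 91) / (12.66/√22) = -1.719
p-value = 0.1003

Since p-value > α = 0.05, we fail to reject H₀.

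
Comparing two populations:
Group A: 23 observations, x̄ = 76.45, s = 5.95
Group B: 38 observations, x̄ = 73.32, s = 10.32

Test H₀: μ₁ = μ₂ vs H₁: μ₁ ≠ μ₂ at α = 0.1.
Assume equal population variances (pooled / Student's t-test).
Student's two-sample t-test (equal variances):
H₀: μ₁ = μ₂
H₁: μ₁ ≠ μ₂
df = n₁ + n₂ - 2 = 59
Pooled variance s_p² = [(n₁-1)s₁² + (n₂-1)s₂²] / (n₁ + n₂ - 2) = [(22)(5.95²) + (37)(10.32²)] / 59 = 79.9906
SE = √(s_p²(1/n₁ + 1/n₂)) = √(79.9906 × (1/23 + 1/38)) = 2.3628
t = (x̄₁ - x̄₂) / SE = (76.45 - 73.32) / 2.3628 = 3.13 / 2.3628 = 1.325
p-value = 0.1904

Since p-value > α = 0.1, we fail to reject H₀.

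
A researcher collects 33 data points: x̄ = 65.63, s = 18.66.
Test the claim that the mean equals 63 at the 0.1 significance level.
One-sample t-test:
H₀: μ = 63
H₁: μ ≠ 63
df = n - 1 = 32
t = (x̄ - μ₀) / (s/√n) = (65.63 - 63) / (18.66/√33) = 0.810
p-value = 0.4241

Since p-value > α = 0.1, we fail to reject H₀.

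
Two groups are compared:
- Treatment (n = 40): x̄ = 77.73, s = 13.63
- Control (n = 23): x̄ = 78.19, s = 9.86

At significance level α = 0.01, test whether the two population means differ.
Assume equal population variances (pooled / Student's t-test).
Student's two-sample t-test (equal variances):
H₀: μ₁ = μ₂
H₁: μ₁ ≠ μ₂
df = n₁ + n₂ - 2 = 61
Pooled variance s_p² = [(n₁-1)s₁² + (n₂-1)s₂²] / (n₁ + n₂ - 2) = [(39)(13.63²) + (22)(9.86²)] / 61 = 153.8382
SE = √(s_p²(1/n₁ + 1/n₂)) = √(153.8382 × (1/40 + 1/23)) = 3.2457
t = (x̄₁ - x̄₂) / SE = (77.73 - 78.19) / 3.2457 = -0.46 / 3.2457 = -0.142
p-value = 0.8878

Since p-value > α = 0.01, we fail to reject H₀.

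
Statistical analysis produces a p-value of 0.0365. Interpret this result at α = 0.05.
Since p = 0.0365 < α = 0.05, reject H₀.
There is sufficient evidence to reject the null hypothesis; the result is statistically significant at the 0.05 level.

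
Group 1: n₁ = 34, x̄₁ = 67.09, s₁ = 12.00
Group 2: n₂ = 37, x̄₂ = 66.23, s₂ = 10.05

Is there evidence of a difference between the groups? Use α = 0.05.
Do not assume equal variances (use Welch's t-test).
Welch's two-sample t-test:
H₀: μ₁ = μ₂
H₁: μ₁ ≠ μ₂
s₁²/n₁ = 12.00²/34 = 4.2353,  s₂²/n₂ = 10.05²/37 = 2.7298
SE = √(s₁²/n₁ + s₂²/n₂) = √(4.2353 + 2.7298) = 2.6391
df (Welch-Satterthwaite) = (s₁²/n₁ + s₂²/n₂)² / [(s₁²/n₁)²/(n₁-1) + (s₂²/n₂)²/(n₂-1)] ≈ 64.63
t = (x̄₁ - x̄₂) / SE = (67.09 - 66.23) / 2.6391 = 0.86 / 2.6391 = 0.326
p-value = 0.7456

Since p-value > α = 0.05, we fail to reject H₀.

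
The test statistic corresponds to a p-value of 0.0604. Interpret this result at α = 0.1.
Since p = 0.0604 < α = 0.1, reject H₀.
There is sufficient evidence to reject the null hypothesis; the result is statistically significant at the 0.1 level.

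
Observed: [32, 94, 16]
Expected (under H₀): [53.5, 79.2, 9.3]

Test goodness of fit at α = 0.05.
Chi-square goodness of fit test:
H₀: observed counts match expected distribution
H₁: observed counts differ from expected distribution
df = k - 1 = 2
χ² = Σ(O - E)²/E
   = (32 - 53.5)²/53.5 + (94 - 79.2)²/79.2 + (16 - 9.3)²/9.3
   = 8.640 + 2.766 + 4.827
   = 16.23
p-value = 0.0003

Since p-value < α = 0.05, we reject H₀.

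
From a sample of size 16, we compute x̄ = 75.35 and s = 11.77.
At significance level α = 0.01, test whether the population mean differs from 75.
One-sample t-test:
H₀: μ = 75
H₁: μ ≠ 75
df = n - 1 = 15
t = (x̄ - μ₀) / (s/√n) = (75.35 - 75) / (11.77/√16) = 0.119
p-value = 0.9069

Since p-value > α = 0.01, we fail to reject H₀.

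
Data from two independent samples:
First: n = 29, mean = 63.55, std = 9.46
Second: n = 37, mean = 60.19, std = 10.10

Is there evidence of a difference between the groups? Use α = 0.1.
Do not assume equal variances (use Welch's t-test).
Welch's two-sample t-test:
H₀: μ₁ = μ₂
H₁: μ₁ ≠ μ₂
s₁²/n₁ = 9.46²/29 = 3.0859,  s₂²/n₂ = 10.10²/37 = 2.7570
SE = √(s₁²/n₁ + s₂²/n₂) = √(3.0859 + 2.7570) = 2.4172
df (Welch-Satterthwaite) = (s₁²/n₁ + s₂²/n₂)² / [(s₁²/n₁)²/(n₁-1) + (s₂²/n₂)²/(n₂-1)] ≈ 61.93
t = (x̄₁ - x̄₂) / SE = (63.55 - 60.19) / 2.4172 = 3.36 / 2.4172 = 1.390
p-value = 0.1695

Since p-value > α = 0.1, we fail to reject H₀.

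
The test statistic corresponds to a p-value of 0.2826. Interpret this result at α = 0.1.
Since p = 0.2826 > α = 0.1, fail to reject H₀.
There is insufficient evidence to reject the null hypothesis; the result is not statistically significant at the 0.1 level.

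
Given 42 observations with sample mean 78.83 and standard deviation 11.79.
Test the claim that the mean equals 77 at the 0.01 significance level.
One-sample t-test:
H₀: μ = 77
H₁: μ ≠ 77
df = n - 1 = 41
t = (x̄ - μ₀) / (s/√n) = (78.83 - 77) / (11.79/√42) = 1.006
p-value = 0.3204

Since p-value > α = 0.01, we fail to reject H₀.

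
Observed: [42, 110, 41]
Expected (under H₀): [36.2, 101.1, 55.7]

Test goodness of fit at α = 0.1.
Chi-square goodness of fit test:
H₀: observed counts match expected distribution
H₁: observed counts differ from expected distribution
df = k - 1 = 2
χ² = Σ(O - E)²/E
   = (42 - 36.2)²/36.2 + (110 - 101.1)²/101.1 + (41 - 55.7)²/55.7
   = 0.929 + 0.783 + 3.880
   = 5.59
p-value = 0.0610

Since p-value < α = 0.1, we reject H₀.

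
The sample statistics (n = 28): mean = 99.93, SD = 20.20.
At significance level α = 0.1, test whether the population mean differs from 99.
One-sample t-test:
H₀: μ = 99
H₁: μ ≠ 99
df = n - 1 = 27
t = (x̄ - μ₀) / (s/√n) = (99.93 - 99) / (20.20/√28) = 0.244
p-value = 0.8094

Since p-value > α = 0.1, we fail to reject H₀.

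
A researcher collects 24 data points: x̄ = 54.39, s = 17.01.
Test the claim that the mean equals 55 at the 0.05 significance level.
One-sample t-test:
H₀: μ = 55
H₁: μ ≠ 55
df = n - 1 = 23
t = (x̄ - μ₀) / (s/√n) = (54.39 - 55) / (17.01/√24) = -0.176
p-value = 0.8621

Since p-value > α = 0.05, we fail to reject H₀.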